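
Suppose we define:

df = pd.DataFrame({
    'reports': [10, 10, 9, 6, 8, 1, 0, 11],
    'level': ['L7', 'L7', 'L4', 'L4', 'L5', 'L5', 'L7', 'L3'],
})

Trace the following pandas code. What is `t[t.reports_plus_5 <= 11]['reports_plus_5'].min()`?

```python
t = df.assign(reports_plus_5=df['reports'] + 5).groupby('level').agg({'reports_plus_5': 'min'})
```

5

add column reports_plus_5 = df['reports'] + 5:
   reports level  reports_plus_5
0       10    L7              15
1       10    L7              15
2        9    L4              14
3        6    L4              11
4        8    L5              13
5        1    L5               6
6        0    L7               5
7       11    L3              16
group by level, min of reports_plus_5:
       reports_plus_5
level                
L3                 16
L4                 11
L5                  6
L7                  5
filter rows where reports_plus_5 <= 11:
       reports_plus_5
level                
L4                 11
L5                  6
L7                  5
The min of column 'reports_plus_5' is 5.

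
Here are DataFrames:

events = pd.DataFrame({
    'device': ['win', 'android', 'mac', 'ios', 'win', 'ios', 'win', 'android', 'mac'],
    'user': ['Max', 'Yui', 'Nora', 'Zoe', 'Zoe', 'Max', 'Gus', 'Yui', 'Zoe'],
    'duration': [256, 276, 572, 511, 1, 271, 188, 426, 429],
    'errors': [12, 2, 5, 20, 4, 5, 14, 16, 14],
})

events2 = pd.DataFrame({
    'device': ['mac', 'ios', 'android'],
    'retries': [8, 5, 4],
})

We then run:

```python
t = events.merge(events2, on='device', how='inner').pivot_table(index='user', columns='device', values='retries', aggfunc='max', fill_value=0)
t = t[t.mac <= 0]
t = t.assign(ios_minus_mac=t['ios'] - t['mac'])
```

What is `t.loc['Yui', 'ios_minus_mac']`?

merge on 'device' (how='inner') → 6 rows:
    device  user  duration  errors  retries
0  android   Yui       276       2        4
1      mac  Nora       572       5        8
2      ios   Zoe       511      20        5
3      ios   Max       271       5        5
4  android   Yui       426      16        4
5      mac   Zoe       429      14        8
pivot: rows=user, cols=device, max(retries):
device  android  ios  mac
user                     
Max           0    5    0
Nora          0    0    8
Yui           4    0    0
Zoe           0    5    8
filter rows where mac <= 0:
device  android  ios  mac
user                     
Max           0    5    0
Yui           4    0    0
add column ios_minus_mac = t['ios'] - t['mac']:
device  android  ios  mac  ios_minus_mac
user                                    
Max           0    5    0              5
Yui           4    0    0              0
Reading off the value at row 'Yui', column 'ios_minus_mac', we get 0.

0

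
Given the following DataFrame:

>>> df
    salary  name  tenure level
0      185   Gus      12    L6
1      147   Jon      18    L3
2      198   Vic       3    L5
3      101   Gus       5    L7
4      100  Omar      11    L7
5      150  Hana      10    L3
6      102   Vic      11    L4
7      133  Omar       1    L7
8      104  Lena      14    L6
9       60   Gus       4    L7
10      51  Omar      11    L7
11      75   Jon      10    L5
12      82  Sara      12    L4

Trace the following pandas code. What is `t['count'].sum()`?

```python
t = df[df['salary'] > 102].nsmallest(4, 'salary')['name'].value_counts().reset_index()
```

4

filter rows where salary > 102:
   salary  name  tenure level
0     185   Gus      12    L6
1     147   Jon      18    L3
2     198   Vic       3    L5
5     150  Hana      10    L3
7     133  Omar       1    L7
8     104  Lena      14    L6
take 4 rows with smallest salary:
   salary  name  tenure level
8     104  Lena      14    L6
7     133  Omar       1    L7
1     147   Jon      18    L3
5     150  Hana      10    L3
value_counts of name:
name
Lena    1
Omar    1
Jon     1
Hana    1
Name: count, dtype: int64
reset_index():
   name  count
0  Lena      1
1  Omar      1
2   Jon      1
3  Hana      1
Finally, sum of column 'count' = 4.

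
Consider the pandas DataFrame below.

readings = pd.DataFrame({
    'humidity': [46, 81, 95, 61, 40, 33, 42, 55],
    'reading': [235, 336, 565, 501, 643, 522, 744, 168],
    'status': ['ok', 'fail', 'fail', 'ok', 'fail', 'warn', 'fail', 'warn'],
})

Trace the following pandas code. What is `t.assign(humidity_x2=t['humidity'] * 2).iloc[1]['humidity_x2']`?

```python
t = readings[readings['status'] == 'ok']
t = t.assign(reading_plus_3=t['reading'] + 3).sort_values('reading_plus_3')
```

filter rows where status == 'ok':
   humidity  reading status
0        46      235     ok
3        61      501     ok
add column reading_plus_3 = t['reading'] + 3:
   humidity  reading status  reading_plus_3
0        46      235     ok             238
3        61      501     ok             504
sort by reading_plus_3:
   humidity  reading status  reading_plus_3
0        46      235     ok             238
3        61      501     ok             504
add column humidity_x2 = t['humidity'] * 2:
   humidity  reading status  reading_plus_3  humidity_x2
0        46      235     ok             238           92
3        61      501     ok             504          122
So iloc[1]['humidity_x2'] = 122.

122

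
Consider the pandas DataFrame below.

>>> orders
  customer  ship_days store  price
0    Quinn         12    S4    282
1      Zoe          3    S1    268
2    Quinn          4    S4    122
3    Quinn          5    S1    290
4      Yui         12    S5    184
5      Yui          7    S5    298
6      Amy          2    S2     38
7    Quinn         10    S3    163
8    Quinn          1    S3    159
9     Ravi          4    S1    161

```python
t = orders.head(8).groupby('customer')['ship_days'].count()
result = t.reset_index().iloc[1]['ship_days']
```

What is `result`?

take first 8 rows:
  customer  ship_days store  price
0    Quinn         12    S4    282
1      Zoe          3    S1    268
2    Quinn          4    S4    122
3    Quinn          5    S1    290
4      Yui         12    S5    184
5      Yui          7    S5    298
6      Amy          2    S2     38
7    Quinn         10    S3    163
group by customer, count of ship_days:
customer
Amy      1
Quinn    4
Yui      2
Zoe      1
Name: ship_days, dtype: int64
reset_index():
  customer  ship_days
0      Amy          1
1    Quinn          4
2      Yui          2
3      Zoe          1
The value at position 1, column 'ship_days' is 4.

4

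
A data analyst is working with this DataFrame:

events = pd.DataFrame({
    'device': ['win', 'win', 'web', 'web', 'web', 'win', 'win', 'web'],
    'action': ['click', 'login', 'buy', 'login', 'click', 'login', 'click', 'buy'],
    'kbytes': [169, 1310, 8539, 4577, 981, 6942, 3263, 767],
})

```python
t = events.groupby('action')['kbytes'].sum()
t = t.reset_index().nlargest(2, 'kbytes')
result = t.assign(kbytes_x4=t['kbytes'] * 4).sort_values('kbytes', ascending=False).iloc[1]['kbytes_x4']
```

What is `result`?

37224

group by action, sum of kbytes:
action
buy       9306
click     4413
login    12829
Name: kbytes, dtype: int64
reset_index():
  action  kbytes
0    buy    9306
1  click    4413
2  login   12829
take 2 rows with largest kbytes:
  action  kbytes
2  login   12829
0    buy    9306
add column kbytes_x4 = t['kbytes'] * 4:
  action  kbytes  kbytes_x4
2  login   12829      51316
0    buy    9306      37224
sort by kbytes descending:
  action  kbytes  kbytes_x4
2  login   12829      51316
0    buy    9306      37224
value at position 1, column 'kbytes_x4' → 37224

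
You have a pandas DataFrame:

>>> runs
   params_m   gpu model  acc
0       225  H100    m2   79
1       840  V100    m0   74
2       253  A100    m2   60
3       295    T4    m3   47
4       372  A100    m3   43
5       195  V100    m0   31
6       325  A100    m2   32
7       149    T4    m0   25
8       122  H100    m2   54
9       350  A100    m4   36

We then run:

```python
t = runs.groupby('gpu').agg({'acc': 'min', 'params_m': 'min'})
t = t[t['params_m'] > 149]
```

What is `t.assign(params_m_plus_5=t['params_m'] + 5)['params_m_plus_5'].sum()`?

group by gpu: min(acc), min(params_m):
      acc  params_m
gpu                
A100   32       253
H100   54       122
T4     25       149
V100   31       195
filter rows where params_m > 149:
      acc  params_m
gpu                
A100   32       253
V100   31       195
add column params_m_plus_5 = t['params_m'] + 5:
      acc  params_m  params_m_plus_5
gpu                                 
A100   32       253              258
V100   31       195              200
So sum() = 458.

458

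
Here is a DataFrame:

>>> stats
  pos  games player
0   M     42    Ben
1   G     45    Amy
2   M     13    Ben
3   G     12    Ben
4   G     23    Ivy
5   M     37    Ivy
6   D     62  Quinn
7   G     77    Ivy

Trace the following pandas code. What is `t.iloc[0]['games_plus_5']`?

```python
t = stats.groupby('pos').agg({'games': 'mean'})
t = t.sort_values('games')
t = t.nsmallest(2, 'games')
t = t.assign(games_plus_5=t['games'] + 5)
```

35.6666666667

group by pos, mean of games:
         games
pos           
D    62.000000
G    39.250000
M    30.666667
sort by games:
         games
pos           
M    30.666667
G    39.250000
D    62.000000
take 2 rows with smallest games:
         games
pos           
M    30.666667
G    39.250000
add column games_plus_5 = t['games'] + 5:
         games  games_plus_5
pos                         
M    30.666667     35.666667
G    39.250000     44.250000
Taking the value at position 0, column 'games_plus_5' gives 35.6666666667.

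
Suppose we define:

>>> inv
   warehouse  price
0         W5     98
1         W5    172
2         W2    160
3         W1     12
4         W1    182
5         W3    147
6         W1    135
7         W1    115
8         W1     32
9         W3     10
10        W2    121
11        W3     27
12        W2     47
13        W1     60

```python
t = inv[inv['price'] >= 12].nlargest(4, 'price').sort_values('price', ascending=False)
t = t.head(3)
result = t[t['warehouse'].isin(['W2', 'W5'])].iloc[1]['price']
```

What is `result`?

filter rows where price >= 12:
   warehouse  price
0         W5     98
1         W5    172
2         W2    160
3         W1     12
4         W1    182
5         W3    147
6         W1    135
7         W1    115
8         W1     32
10        W2    121
11        W3     27
12        W2     47
13        W1     60
take 4 rows with largest price:
  warehouse  price
4        W1    182
1        W5    172
2        W2    160
5        W3    147
sort by price descending:
  warehouse  price
4        W1    182
1        W5    172
2        W2    160
5        W3    147
take first 3 rows:
  warehouse  price
4        W1    182
1        W5    172
2        W2    160
filter rows where warehouse in ['W2', 'W5']:
  warehouse  price
1        W5    172
2        W2    160
value at position 1, column 'price' → 160

160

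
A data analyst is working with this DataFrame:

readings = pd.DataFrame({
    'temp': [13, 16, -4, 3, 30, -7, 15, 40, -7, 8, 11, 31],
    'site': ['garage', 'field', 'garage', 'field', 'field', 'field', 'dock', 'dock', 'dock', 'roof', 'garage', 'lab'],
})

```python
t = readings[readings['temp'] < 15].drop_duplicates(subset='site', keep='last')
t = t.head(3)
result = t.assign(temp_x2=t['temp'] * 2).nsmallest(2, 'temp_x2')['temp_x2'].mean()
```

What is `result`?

-14.0

filter rows where temp < 15:
    temp    site
0     13  garage
2     -4  garage
3      3   field
5     -7   field
8     -7    dock
9      8    roof
10    11  garage
drop duplicate site (keep=last):
    temp    site
5     -7   field
8     -7    dock
9      8    roof
10    11  garage
take first 3 rows:
   temp   site
5    -7  field
8    -7   dock
9     8   roof
add column temp_x2 = t['temp'] * 2:
   temp   site  temp_x2
5    -7  field      -14
8    -7   dock      -14
9     8   roof       16
take 2 rows with smallest temp_x2:
   temp   site  temp_x2
5    -7  field      -14
8    -7   dock      -14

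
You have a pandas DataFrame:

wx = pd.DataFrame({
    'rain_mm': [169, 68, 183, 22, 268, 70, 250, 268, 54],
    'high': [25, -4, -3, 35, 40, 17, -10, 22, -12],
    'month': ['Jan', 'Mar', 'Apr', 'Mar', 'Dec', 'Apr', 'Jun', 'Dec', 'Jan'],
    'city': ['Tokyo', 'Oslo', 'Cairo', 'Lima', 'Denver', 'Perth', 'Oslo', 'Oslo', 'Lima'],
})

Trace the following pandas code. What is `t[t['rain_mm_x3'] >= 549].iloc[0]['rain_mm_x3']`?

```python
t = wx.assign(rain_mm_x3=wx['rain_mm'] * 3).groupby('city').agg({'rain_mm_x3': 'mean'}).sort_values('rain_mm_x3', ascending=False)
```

804.0

add column rain_mm_x3 = wx['rain_mm'] * 3:
   rain_mm  high month    city  rain_mm_x3
0      169    25   Jan   Tokyo         507
1       68    -4   Mar    Oslo         204
2      183    -3   Apr   Cairo         549
3       22    35   Mar    Lima          66
4      268    40   Dec  Denver         804
5       70    17   Apr   Perth         210
6      250   -10   Jun    Oslo         750
7      268    22   Dec    Oslo         804
8       54   -12   Jan    Lima         162
group by city, mean of rain_mm_x3:
        rain_mm_x3
city              
Cairo        549.0
Denver       804.0
Lima         114.0
Oslo         586.0
Perth        210.0
Tokyo        507.0
sort by rain_mm_x3 descending:
        rain_mm_x3
city              
Denver       804.0
Oslo         586.0
Cairo        549.0
Tokyo        507.0
Perth        210.0
Lima         114.0
filter rows where rain_mm_x3 >= 549:
        rain_mm_x3
city              
Denver       804.0
Oslo         586.0
Cairo        549.0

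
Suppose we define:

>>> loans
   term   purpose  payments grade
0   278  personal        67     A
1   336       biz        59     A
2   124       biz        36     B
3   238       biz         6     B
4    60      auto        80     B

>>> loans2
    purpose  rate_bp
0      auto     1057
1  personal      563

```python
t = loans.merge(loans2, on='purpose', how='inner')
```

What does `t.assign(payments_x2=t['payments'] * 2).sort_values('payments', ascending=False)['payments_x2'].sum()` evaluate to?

294

merge on 'purpose' (how='inner') → 2 rows:
   term   purpose  payments grade  rate_bp
0   278  personal        67     A      563
1    60      auto        80     B     1057
add column payments_x2 = t['payments'] * 2:
   term   purpose  payments grade  rate_bp  payments_x2
0   278  personal        67     A      563          134
1    60      auto        80     B     1057          160
sort by payments descending:
   term   purpose  payments grade  rate_bp  payments_x2
1    60      auto        80     B     1057          160
0   278  personal        67     A      563          134
So sum() = 294.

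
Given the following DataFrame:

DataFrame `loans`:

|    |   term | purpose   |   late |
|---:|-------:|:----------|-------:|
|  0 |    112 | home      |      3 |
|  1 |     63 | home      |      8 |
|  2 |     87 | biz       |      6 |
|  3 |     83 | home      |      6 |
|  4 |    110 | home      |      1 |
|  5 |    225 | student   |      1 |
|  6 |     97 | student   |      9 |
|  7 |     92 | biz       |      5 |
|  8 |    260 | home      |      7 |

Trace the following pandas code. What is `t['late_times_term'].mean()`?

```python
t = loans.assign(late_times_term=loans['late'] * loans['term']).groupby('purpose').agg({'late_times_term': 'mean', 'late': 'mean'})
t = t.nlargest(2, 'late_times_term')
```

601.3

add column late_times_term = loans['late'] * loans['term']:
   term  purpose  late  late_times_term
0   112     home     3              336
1    63     home     8              504
2    87      biz     6              522
3    83     home     6              498
4   110     home     1              110
5   225  student     1              225
6    97  student     9              873
7    92      biz     5              460
8   260     home     7             1820
group by purpose: mean(late_times_term), mean(late):
         late_times_term  late
purpose                       
biz                491.0   5.5
home               653.6   5.0
student            549.0   5.0
take 2 rows with largest late_times_term:
         late_times_term  late
purpose                       
home               653.6   5.0
student            549.0   5.0
Then the mean of column 'late_times_term': 601.3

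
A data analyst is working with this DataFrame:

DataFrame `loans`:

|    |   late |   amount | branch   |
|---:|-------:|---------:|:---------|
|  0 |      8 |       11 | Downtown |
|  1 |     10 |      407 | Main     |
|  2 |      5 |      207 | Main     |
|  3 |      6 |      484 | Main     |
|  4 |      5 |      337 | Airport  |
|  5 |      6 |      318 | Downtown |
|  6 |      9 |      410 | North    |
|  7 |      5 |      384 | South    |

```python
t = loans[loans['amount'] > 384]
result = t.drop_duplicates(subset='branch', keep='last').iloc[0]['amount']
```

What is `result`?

filter rows where amount > 384:
   late  amount branch
1    10     407   Main
3     6     484   Main
6     9     410  North
drop duplicate branch (keep=last):
   late  amount branch
3     6     484   Main
6     9     410  North
Finally, value at position 0, column 'amount' = 484.

484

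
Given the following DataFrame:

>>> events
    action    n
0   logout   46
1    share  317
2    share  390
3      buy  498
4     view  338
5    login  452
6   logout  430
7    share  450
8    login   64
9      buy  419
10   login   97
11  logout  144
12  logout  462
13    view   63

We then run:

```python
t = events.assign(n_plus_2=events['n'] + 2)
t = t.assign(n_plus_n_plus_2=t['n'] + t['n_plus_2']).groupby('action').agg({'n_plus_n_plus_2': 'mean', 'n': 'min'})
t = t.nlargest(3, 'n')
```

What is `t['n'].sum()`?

800

add column n_plus_2 = events['n'] + 2:
    action    n  n_plus_2
0   logout   46        48
1    share  317       319
2    share  390       392
3      buy  498       500
4     view  338       340
5    login  452       454
6   logout  430       432
7    share  450       452
8    login   64        66
9      buy  419       421
10   login   97        99
11  logout  144       146
12  logout  462       464
13    view   63        65
add column n_plus_n_plus_2 = t['n'] + t['n_plus_2']:
    action    n  n_plus_2  n_plus_n_plus_2
0   logout   46        48               94
1    share  317       319              636
2    share  390       392              782
3      buy  498       500              998
4     view  338       340              678
5    login  452       454              906
6   logout  430       432              862
7    share  450       452              902
8    login   64        66              130
9      buy  419       421              840
10   login   97        99              196
11  logout  144       146              290
12  logout  462       464              926
13    view   63        65              128
group by action: mean(n_plus_n_plus_2), min(n):
        n_plus_n_plus_2    n
action                      
buy          919.000000  419
login        410.666667   64
logout       543.000000   46
share        773.333333  317
view         403.000000   63
take 3 rows with largest n:
        n_plus_n_plus_2    n
action                      
buy          919.000000  419
share        773.333333  317
login        410.666667   64
Reading off the sum of column 'n', we get 800.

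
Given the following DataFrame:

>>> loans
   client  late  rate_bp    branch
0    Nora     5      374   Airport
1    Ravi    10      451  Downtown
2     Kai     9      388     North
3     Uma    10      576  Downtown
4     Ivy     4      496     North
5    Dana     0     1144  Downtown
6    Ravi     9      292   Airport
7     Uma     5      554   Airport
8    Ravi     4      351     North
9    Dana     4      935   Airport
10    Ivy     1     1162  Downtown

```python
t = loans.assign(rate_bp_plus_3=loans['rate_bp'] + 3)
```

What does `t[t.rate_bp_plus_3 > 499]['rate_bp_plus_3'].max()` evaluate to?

add column rate_bp_plus_3 = loans['rate_bp'] + 3:
   client  late  rate_bp    branch  rate_bp_plus_3
0    Nora     5      374   Airport             377
1    Ravi    10      451  Downtown             454
2     Kai     9      388     North             391
3     Uma    10      576  Downtown             579
4     Ivy     4      496     North             499
5    Dana     0     1144  Downtown            1147
6    Ravi     9      292   Airport             295
7     Uma     5      554   Airport             557
8    Ravi     4      351     North             354
9    Dana     4      935   Airport             938
10    Ivy     1     1162  Downtown            1165
filter rows where rate_bp_plus_3 > 499:
   client  late  rate_bp    branch  rate_bp_plus_3
3     Uma    10      576  Downtown             579
5    Dana     0     1144  Downtown            1147
7     Uma     5      554   Airport             557
9    Dana     4      935   Airport             938
10    Ivy     1     1162  Downtown            1165
Hence 1165.

1165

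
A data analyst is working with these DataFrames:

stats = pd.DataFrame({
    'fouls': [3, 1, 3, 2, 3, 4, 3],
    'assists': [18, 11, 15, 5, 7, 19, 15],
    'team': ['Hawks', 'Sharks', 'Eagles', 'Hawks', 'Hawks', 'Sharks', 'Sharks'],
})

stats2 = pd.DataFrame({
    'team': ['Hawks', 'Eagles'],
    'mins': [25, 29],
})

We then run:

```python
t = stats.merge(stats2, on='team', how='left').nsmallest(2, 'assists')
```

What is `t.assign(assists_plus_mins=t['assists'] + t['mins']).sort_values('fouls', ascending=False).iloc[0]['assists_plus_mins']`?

merge on 'team' (how='left') → 7 rows:
   fouls  assists    team  mins
0      3       18   Hawks  25.0
1      1       11  Sharks   NaN
2      3       15  Eagles  29.0
3      2        5   Hawks  25.0
4      3        7   Hawks  25.0
5      4       19  Sharks   NaN
6      3       15  Sharks   NaN
take 2 rows with smallest assists:
   fouls  assists   team  mins
3      2        5  Hawks  25.0
4      3        7  Hawks  25.0
add column assists_plus_mins = t['assists'] + t['mins']:
   fouls  assists   team  mins  assists_plus_mins
3      2        5  Hawks  25.0               30.0
4      3        7  Hawks  25.0               32.0
sort by fouls descending:
   fouls  assists   team  mins  assists_plus_mins
4      3        7  Hawks  25.0               32.0
3      2        5  Hawks  25.0               30.0

32.0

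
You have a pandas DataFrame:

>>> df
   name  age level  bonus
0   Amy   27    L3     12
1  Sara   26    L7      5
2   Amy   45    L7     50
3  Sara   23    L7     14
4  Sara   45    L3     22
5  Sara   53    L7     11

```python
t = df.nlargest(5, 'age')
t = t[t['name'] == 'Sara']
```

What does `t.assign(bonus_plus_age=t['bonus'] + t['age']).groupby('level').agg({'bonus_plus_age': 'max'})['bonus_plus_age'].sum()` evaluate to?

131

take 5 rows with largest age:
   name  age level  bonus
5  Sara   53    L7     11
2   Amy   45    L7     50
4  Sara   45    L3     22
0   Amy   27    L3     12
1  Sara   26    L7      5
filter rows where name == 'Sara':
   name  age level  bonus
5  Sara   53    L7     11
4  Sara   45    L3     22
1  Sara   26    L7      5
add column bonus_plus_age = t['bonus'] + t['age']:
   name  age level  bonus  bonus_plus_age
5  Sara   53    L7     11              64
4  Sara   45    L3     22              67
1  Sara   26    L7      5              31
group by level, max of bonus_plus_age:
       bonus_plus_age
level                
L3                 67
L7                 64
Finally, sum of column 'bonus_plus_age' = 131.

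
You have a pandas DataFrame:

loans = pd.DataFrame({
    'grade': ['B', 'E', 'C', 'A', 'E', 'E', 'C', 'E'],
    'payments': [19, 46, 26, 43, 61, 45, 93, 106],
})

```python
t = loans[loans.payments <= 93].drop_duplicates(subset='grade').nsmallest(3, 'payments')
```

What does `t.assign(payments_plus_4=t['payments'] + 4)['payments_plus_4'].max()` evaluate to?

filter rows where payments <= 93:
  grade  payments
0     B        19
1     E        46
2     C        26
3     A        43
4     E        61
5     E        45
6     C        93
drop duplicate grade (keep=first):
  grade  payments
0     B        19
1     E        46
2     C        26
3     A        43
take 3 rows with smallest payments:
  grade  payments
0     B        19
2     C        26
3     A        43
add column payments_plus_4 = t['payments'] + 4:
  grade  payments  payments_plus_4
0     B        19               23
2     C        26               30
3     A        43               47
The max of column 'payments_plus_4' is 47.

47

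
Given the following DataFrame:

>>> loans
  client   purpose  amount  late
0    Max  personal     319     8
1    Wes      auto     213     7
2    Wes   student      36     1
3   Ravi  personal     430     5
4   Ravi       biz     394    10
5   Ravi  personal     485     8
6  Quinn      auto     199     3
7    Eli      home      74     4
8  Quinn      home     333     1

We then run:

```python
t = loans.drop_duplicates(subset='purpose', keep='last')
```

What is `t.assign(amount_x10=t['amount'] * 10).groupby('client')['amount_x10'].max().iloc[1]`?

drop duplicate purpose (keep=last):
  client   purpose  amount  late
2    Wes   student      36     1
4   Ravi       biz     394    10
5   Ravi  personal     485     8
6  Quinn      auto     199     3
8  Quinn      home     333     1
add column amount_x10 = t['amount'] * 10:
  client   purpose  amount  late  amount_x10
2    Wes   student      36     1         360
4   Ravi       biz     394    10        3940
5   Ravi  personal     485     8        4850
6  Quinn      auto     199     3        1990
8  Quinn      home     333     1        3330
group by client, max of amount_x10:
client
Quinn    3330
Ravi     4850
Wes       360
Name: amount_x10, dtype: int64
Reading off the value at position 1, we get 4850.

4850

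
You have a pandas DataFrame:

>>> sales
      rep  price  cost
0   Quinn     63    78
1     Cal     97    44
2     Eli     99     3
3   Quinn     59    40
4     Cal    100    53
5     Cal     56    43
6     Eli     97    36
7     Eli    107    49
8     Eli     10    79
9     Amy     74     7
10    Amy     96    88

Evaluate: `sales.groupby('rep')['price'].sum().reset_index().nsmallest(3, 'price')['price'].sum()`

group by rep, sum of price:
rep
Amy      170
Cal      253
Eli      313
Quinn    122
Name: price, dtype: int64
reset_index():
     rep  price
0    Amy    170
1    Cal    253
2    Eli    313
3  Quinn    122
take 3 rows with smallest price:
     rep  price
3  Quinn    122
0    Amy    170
1    Cal    253
So sum() = 545.

545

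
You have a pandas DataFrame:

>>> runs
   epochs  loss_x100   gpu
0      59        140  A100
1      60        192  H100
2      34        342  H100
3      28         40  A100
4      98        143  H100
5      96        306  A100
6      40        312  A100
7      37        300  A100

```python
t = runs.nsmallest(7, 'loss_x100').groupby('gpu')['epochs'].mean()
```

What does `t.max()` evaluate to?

take 7 rows with smallest loss_x100:
   epochs  loss_x100   gpu
3      28         40  A100
0      59        140  A100
4      98        143  H100
1      60        192  H100
7      37        300  A100
5      96        306  A100
6      40        312  A100
group by gpu, mean of epochs:
gpu
A100    52.0
H100    79.0
Name: epochs, dtype: float64
Then the max of the resulting series: 79.0

79.0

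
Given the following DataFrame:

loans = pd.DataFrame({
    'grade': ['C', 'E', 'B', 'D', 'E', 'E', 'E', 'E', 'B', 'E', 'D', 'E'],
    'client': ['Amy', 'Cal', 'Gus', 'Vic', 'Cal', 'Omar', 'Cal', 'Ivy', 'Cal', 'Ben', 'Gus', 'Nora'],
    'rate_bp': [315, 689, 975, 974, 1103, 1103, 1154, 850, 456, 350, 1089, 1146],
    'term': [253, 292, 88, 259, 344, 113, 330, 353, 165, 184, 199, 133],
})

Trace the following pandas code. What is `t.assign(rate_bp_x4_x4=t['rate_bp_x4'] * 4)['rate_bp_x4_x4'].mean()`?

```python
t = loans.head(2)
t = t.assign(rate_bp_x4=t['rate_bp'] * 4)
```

8032.0

take first 2 rows:
  grade client  rate_bp  term
0     C    Amy      315   253
1     E    Cal      689   292
add column rate_bp_x4 = t['rate_bp'] * 4:
  grade client  rate_bp  term  rate_bp_x4
0     C    Amy      315   253        1260
1     E    Cal      689   292        2756
add column rate_bp_x4_x4 = t['rate_bp_x4'] * 4:
  grade client  rate_bp  term  rate_bp_x4  rate_bp_x4_x4
0     C    Amy      315   253        1260           5040
1     E    Cal      689   292        2756          11024
So mean() = 8032.0.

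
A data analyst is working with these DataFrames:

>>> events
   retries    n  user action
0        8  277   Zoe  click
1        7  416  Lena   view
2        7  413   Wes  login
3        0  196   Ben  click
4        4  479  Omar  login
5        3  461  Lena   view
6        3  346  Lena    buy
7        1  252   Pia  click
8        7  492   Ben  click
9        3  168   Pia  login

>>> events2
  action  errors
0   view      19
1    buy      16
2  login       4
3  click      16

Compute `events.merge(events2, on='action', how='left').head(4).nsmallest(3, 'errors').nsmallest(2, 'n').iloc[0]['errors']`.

16

merge on 'action' (how='left') → 10 rows:
   retries    n  user action  errors
0        8  277   Zoe  click      16
1        7  416  Lena   view      19
2        7  413   Wes  login       4
3        0  196   Ben  click      16
4        4  479  Omar  login       4
5        3  461  Lena   view      19
6        3  346  Lena    buy      16
7        1  252   Pia  click      16
8        7  492   Ben  click      16
9        3  168   Pia  login       4
take first 4 rows:
   retries    n  user action  errors
0        8  277   Zoe  click      16
1        7  416  Lena   view      19
2        7  413   Wes  login       4
3        0  196   Ben  click      16
take 3 rows with smallest errors:
   retries    n user action  errors
2        7  413  Wes  login       4
0        8  277  Zoe  click      16
3        0  196  Ben  click      16
take 2 rows with smallest n:
   retries    n user action  errors
3        0  196  Ben  click      16
0        8  277  Zoe  click      16
Finally, value at position 0, column 'errors' = 16.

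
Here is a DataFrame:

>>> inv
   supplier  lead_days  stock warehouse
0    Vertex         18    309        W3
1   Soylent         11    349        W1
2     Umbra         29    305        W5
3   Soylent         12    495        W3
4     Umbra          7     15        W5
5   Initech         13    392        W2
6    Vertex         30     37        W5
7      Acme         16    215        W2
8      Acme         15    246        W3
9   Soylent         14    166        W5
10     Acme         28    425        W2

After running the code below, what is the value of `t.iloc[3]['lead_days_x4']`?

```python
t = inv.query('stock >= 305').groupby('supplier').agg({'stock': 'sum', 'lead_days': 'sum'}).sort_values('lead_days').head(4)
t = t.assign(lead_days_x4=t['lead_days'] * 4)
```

112

filter rows where stock >= 305:
   supplier  lead_days  stock warehouse
0    Vertex         18    309        W3
1   Soylent         11    349        W1
2     Umbra         29    305        W5
3   Soylent         12    495        W3
5   Initech         13    392        W2
10     Acme         28    425        W2
group by supplier: sum(stock), sum(lead_days):
          stock  lead_days
supplier                  
Acme        425         28
Initech     392         13
Soylent     844         23
Umbra       305         29
Vertex      309         18
sort by lead_days:
          stock  lead_days
supplier                  
Initech     392         13
Vertex      309         18
Soylent     844         23
Acme        425         28
Umbra       305         29
take first 4 rows:
          stock  lead_days
supplier                  
Initech     392         13
Vertex      309         18
Soylent     844         23
Acme        425         28
add column lead_days_x4 = t['lead_days'] * 4:
          stock  lead_days  lead_days_x4
supplier                                
Initech     392         13            52
Vertex      309         18            72
Soylent     844         23            92
Acme        425         28           112
value at position 3, column 'lead_days_x4' → 112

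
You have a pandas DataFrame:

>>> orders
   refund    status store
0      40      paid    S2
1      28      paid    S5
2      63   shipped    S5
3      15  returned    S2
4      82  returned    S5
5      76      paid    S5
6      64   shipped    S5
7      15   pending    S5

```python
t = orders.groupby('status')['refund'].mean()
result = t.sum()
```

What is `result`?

175.0

group by status, mean of refund:
status
paid        48.0
pending     15.0
returned    48.5
shipped     63.5
Name: refund, dtype: float64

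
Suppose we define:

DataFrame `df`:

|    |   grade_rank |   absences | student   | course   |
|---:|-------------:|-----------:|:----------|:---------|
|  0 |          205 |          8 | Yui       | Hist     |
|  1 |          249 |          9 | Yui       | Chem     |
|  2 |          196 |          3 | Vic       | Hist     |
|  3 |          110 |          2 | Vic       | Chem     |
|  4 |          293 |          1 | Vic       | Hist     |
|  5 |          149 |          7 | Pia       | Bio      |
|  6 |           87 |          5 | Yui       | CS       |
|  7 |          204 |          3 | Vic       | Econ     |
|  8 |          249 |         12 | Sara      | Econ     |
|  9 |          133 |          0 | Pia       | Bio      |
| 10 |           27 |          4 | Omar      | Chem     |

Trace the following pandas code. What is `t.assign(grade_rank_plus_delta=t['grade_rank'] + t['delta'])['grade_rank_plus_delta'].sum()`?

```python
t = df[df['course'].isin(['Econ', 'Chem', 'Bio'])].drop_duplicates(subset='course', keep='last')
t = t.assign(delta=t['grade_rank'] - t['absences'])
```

802

filter rows where course in ['Econ', 'Chem', 'Bio']:
    grade_rank  absences student course
1          249         9     Yui   Chem
3          110         2     Vic   Chem
5          149         7     Pia    Bio
7          204         3     Vic   Econ
8          249        12    Sara   Econ
9          133         0     Pia    Bio
10          27         4    Omar   Chem
drop duplicate course (keep=last):
    grade_rank  absences student course
8          249        12    Sara   Econ
9          133         0     Pia    Bio
10          27         4    Omar   Chem
add column delta = t['grade_rank'] - t['absences']:
    grade_rank  absences student course  delta
8          249        12    Sara   Econ    237
9          133         0     Pia    Bio    133
10          27         4    Omar   Chem     23
add column grade_rank_plus_delta = t['grade_rank'] + t['delta']:
    grade_rank  absences student course  delta  grade_rank_plus_delta
8          249        12    Sara   Econ    237                    486
9          133         0     Pia    Bio    133                    266
10          27         4    Omar   Chem     23                     50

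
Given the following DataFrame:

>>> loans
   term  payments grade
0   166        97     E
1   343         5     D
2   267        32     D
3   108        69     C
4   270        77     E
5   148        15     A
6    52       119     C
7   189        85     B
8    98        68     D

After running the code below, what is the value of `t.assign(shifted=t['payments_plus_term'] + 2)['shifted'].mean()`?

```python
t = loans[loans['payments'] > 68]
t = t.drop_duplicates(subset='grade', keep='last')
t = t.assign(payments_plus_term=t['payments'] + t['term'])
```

266.0

filter rows where payments > 68:
   term  payments grade
0   166        97     E
3   108        69     C
4   270        77     E
6    52       119     C
7   189        85     B
drop duplicate grade (keep=last):
   term  payments grade
4   270        77     E
6    52       119     C
7   189        85     B
add column payments_plus_term = t['payments'] + t['term']:
   term  payments grade  payments_plus_term
4   270        77     E                 347
6    52       119     C                 171
7   189        85     B                 274
add column shifted = t['payments_plus_term'] + 2:
   term  payments grade  payments_plus_term  shifted
4   270        77     E                 347      349
6    52       119     C                 171      173
7   189        85     B                 274      276
Taking the mean of column 'shifted' gives 266.0.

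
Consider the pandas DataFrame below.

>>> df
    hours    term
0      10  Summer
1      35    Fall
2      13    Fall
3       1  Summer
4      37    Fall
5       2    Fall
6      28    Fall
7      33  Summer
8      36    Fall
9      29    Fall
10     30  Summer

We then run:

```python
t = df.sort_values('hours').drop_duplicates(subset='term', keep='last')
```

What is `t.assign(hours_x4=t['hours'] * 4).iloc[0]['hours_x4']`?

132

sort by hours:
    hours    term
3       1  Summer
5       2    Fall
0      10  Summer
2      13    Fall
6      28    Fall
9      29    Fall
10     30  Summer
7      33  Summer
1      35    Fall
8      36    Fall
4      37    Fall
drop duplicate term (keep=last):
   hours    term
7     33  Summer
4     37    Fall
add column hours_x4 = t['hours'] * 4:
   hours    term  hours_x4
7     33  Summer       132
4     37    Fall       148
So iloc[0]['hours_x4'] = 132.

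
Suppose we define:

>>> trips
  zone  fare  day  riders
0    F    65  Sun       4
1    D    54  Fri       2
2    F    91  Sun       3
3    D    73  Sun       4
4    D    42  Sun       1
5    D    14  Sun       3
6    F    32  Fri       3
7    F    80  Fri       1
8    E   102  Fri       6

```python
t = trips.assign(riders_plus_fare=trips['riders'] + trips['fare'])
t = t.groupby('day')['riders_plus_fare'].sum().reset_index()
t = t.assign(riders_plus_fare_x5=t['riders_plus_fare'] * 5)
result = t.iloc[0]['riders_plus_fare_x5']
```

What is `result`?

add column riders_plus_fare = trips['riders'] + trips['fare']:
  zone  fare  day  riders  riders_plus_fare
0    F    65  Sun       4                69
1    D    54  Fri       2                56
2    F    91  Sun       3                94
3    D    73  Sun       4                77
4    D    42  Sun       1                43
5    D    14  Sun       3                17
6    F    32  Fri       3                35
7    F    80  Fri       1                81
8    E   102  Fri       6               108
group by day, sum of riders_plus_fare:
day
Fri    280
Sun    300
Name: riders_plus_fare, dtype: int64
reset_index():
   day  riders_plus_fare
0  Fri               280
1  Sun               300
add column riders_plus_fare_x5 = t['riders_plus_fare'] * 5:
   day  riders_plus_fare  riders_plus_fare_x5
0  Fri               280                 1400
1  Sun               300                 1500
So iloc[0]['riders_plus_fare_x5'] = 1400.

1400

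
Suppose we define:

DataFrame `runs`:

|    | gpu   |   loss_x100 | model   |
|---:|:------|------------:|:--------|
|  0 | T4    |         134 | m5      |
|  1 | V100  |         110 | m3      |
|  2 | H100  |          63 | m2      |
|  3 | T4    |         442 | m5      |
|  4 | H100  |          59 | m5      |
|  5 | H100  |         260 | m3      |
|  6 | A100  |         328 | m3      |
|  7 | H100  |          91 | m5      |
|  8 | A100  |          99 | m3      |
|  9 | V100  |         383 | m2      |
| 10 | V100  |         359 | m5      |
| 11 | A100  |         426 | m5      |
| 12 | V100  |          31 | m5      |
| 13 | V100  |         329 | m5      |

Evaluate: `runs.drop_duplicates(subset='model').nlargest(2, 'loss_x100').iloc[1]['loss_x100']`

drop duplicate model (keep=first):
    gpu  loss_x100 model
0    T4        134    m5
1  V100        110    m3
2  H100         63    m2
take 2 rows with largest loss_x100:
    gpu  loss_x100 model
0    T4        134    m5
1  V100        110    m3
Taking the value at position 1, column 'loss_x100' gives 110.

110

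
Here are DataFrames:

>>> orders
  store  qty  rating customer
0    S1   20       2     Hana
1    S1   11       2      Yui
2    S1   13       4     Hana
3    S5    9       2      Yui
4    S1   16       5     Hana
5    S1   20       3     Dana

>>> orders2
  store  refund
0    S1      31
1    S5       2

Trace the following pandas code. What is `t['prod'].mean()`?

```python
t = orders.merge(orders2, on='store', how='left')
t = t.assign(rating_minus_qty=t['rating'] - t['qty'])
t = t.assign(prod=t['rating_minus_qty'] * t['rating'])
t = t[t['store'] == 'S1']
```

-39.2

merge on 'store' (how='left') → 6 rows:
  store  qty  rating customer  refund
0    S1   20       2     Hana      31
1    S1   11       2      Yui      31
2    S1   13       4     Hana      31
3    S5    9       2      Yui       2
4    S1   16       5     Hana      31
5    S1   20       3     Dana      31
add column rating_minus_qty = t['rating'] - t['qty']:
  store  qty  rating customer  refund  rating_minus_qty
0    S1   20       2     Hana      31               -18
1    S1   11       2      Yui      31                -9
2    S1   13       4     Hana      31                -9
3    S5    9       2      Yui       2                -7
4    S1   16       5     Hana      31               -11
5    S1   20       3     Dana      31               -17
add column prod = t['rating_minus_qty'] * t['rating']:
  store  qty  rating customer  refund  rating_minus_qty  prod
0    S1   20       2     Hana      31               -18   -36
1    S1   11       2      Yui      31                -9   -18
2    S1   13       4     Hana      31                -9   -36
3    S5    9       2      Yui       2                -7   -14
4    S1   16       5     Hana      31               -11   -55
5    S1   20       3     Dana      31               -17   -51
filter rows where store == 'S1':
  store  qty  rating customer  refund  rating_minus_qty  prod
0    S1   20       2     Hana      31               -18   -36
1    S1   11       2      Yui      31                -9   -18
2    S1   13       4     Hana      31                -9   -36
4    S1   16       5     Hana      31               -11   -55
5    S1   20       3     Dana      31               -17   -51
mean of column 'prod' → -39.2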